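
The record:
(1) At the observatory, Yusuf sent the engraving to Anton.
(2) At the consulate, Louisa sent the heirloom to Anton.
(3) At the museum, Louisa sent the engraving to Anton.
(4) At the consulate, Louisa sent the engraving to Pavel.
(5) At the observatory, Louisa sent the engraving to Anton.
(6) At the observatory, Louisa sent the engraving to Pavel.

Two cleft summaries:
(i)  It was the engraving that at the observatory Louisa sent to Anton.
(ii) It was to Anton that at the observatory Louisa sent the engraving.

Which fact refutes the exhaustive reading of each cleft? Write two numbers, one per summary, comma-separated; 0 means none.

(i): focus "the engraving". No fact shares agent = Louisa, recipient = Anton, setting = at the observatory with a different thing. 0.
(ii): focus "Anton". Looking for agent = Louisa, thing = the engraving, setting = at the observatory with some other recipient — fact (6) has Pavel there. Refuted.

0, 6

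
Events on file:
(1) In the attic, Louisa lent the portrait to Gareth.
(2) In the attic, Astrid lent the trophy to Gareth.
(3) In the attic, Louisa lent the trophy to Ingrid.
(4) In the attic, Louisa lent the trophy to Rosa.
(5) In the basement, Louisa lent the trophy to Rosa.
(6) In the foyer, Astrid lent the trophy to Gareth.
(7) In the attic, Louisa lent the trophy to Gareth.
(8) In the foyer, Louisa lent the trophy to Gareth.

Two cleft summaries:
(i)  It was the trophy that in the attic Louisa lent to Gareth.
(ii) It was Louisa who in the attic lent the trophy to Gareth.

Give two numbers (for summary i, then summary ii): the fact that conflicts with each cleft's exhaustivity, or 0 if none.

1, 2

Summary (i) focuses "the trophy" (the thing); background agent = Louisa, recipient = Gareth, setting = in the attic. Fact (1) matches that background with thing = the portrait — refutes (i).
Summary (ii) focuses "Louisa" (the agent); background thing = the trophy, recipient = Gareth, setting = in the attic. Fact (2) matches that background with agent = Astrid — refutes (ii).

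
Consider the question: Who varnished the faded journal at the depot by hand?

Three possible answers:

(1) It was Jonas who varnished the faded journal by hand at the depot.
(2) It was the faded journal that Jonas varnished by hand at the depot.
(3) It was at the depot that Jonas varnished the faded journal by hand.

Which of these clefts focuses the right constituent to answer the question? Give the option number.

The question word "who" targets the subject (agent).
Option (1) clefts "Jonas" — that matches what the question asks about.
Option (2) clefts "the faded journal" — the direct object, not what was asked.
Option (3) clefts "at the depot" — the location, not what was asked.
So the congruent reply is (1).

1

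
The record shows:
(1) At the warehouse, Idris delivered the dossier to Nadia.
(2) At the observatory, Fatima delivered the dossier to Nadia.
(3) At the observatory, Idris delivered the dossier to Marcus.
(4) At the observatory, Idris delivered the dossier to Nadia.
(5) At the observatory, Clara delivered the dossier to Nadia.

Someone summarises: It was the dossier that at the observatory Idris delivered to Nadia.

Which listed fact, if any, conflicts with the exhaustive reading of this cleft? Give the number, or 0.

0

The cleft puts "the dossier" in focus and presupposes the open proposition with agent = Idris, recipient = Nadia, setting = at the observatory.
Exhaustivity: the dossier is the only thing satisfying that background.
No listed fact matches the background with a different thing. Exhaustivity holds.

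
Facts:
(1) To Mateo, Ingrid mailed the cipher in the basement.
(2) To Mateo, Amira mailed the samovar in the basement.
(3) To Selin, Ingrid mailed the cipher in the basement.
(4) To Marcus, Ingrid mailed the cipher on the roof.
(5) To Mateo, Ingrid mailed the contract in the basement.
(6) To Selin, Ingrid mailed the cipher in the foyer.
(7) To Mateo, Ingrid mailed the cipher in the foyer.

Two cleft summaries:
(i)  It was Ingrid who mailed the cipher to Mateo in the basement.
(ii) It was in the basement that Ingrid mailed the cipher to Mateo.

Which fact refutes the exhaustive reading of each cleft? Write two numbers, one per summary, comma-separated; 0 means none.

0, 7

Summary (i) focuses "Ingrid" (the agent); background the cipher as thing and Mateo as recipient and in the basement as setting. No fact matches that background with a different agent, so 0.
Summary (ii) focuses "in the basement" (the setting); background Ingrid as agent and the cipher as thing and Mateo as recipient. Fact (7) matches that background with setting = in the foyer — refutes (ii).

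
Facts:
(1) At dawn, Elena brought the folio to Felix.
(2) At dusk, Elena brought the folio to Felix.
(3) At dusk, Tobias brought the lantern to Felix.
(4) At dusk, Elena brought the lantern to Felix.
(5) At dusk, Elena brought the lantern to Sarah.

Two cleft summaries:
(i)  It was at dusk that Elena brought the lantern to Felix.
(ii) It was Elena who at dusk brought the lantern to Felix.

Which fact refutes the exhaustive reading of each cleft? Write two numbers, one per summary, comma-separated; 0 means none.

0, 3

Summary (i) focuses "at dusk" (the setting); background agent = Elena, thing = the lantern, recipient = Felix. No fact matches that background with a different setting, so 0.
Summary (ii) focuses "Elena" (the agent); background thing = the lantern, recipient = Felix, setting = at dusk. Fact (3) matches that background with agent = Tobias — refutes (ii).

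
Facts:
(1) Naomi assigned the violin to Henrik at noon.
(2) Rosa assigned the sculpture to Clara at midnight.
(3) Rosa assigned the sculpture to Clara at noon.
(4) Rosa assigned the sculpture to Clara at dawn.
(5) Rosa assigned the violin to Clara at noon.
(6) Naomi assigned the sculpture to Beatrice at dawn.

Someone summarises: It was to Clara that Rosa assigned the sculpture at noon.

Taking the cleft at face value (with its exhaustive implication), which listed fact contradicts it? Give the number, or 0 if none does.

0

Focus of the cleft: "Clara" (the recipient). Presupposed background: Rosa as agent and the sculpture as thing and at noon as setting.
The exhaustive reading says no other recipient fits that background.
No listed fact matches the background with a different recipient. Exhaustivity holds.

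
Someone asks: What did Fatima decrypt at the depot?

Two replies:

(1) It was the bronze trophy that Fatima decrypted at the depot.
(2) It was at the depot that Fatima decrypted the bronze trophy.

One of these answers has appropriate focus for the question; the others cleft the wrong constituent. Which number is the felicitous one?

The question word "what" targets the direct object.
Option (1) clefts "the bronze trophy" — that matches what the question asks about.
Option (2) clefts "at the depot" — the location, not what was asked.
So the congruent reply is (1).

1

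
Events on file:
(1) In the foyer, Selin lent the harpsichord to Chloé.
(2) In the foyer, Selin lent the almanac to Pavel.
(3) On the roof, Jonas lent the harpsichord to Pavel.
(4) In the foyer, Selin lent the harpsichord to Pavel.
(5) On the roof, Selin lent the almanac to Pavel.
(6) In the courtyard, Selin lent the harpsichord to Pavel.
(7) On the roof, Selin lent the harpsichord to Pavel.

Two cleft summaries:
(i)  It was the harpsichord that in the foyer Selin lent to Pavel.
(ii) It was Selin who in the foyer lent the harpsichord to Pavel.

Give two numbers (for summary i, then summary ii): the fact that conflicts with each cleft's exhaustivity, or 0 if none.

2, 0

Summary (i) focuses "the harpsichord" (the thing); background agent = Selin, recipient = Pavel, setting = in the foyer. Fact (2) matches that background with thing = the almanac — refutes (i).
Summary (ii) focuses "Selin" (the agent); background thing = the harpsichord, recipient = Pavel, setting = in the foyer. No fact matches that background with a different agent, so 0.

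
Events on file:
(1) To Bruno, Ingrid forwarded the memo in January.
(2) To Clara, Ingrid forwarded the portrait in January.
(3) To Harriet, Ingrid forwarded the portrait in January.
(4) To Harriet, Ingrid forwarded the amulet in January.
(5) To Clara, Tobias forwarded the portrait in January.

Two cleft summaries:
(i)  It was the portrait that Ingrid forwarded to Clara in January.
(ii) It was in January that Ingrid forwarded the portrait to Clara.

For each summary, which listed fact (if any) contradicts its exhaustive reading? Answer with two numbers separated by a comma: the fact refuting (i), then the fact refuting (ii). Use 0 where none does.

0, 0

Summary (i) focuses "the portrait" (the thing); background agent = Ingrid, recipient = Clara, setting = in January. No fact matches that background with a different thing, so 0.
Summary (ii) focuses "in January" (the setting); background agent = Ingrid, thing = the portrait, recipient = Clara. No fact matches that background with a different setting, so 0.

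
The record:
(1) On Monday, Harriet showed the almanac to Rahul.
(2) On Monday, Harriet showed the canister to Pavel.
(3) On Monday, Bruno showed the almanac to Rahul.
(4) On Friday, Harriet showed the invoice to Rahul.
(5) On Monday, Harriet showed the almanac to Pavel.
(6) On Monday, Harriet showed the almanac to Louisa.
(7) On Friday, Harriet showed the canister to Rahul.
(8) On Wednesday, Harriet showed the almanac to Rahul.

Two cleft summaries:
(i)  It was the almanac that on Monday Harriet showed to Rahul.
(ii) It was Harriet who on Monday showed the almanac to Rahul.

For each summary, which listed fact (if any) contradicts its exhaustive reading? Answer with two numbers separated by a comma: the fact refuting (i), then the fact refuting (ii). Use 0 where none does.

0, 3

Summary (i) focuses "the almanac" (the thing); background Harriet as agent and Rahul as recipient and on Monday as setting. No fact matches that background with a different thing, so 0.
Summary (ii) focuses "Harriet" (the agent); background the almanac as thing and Rahul as recipient and on Monday as setting. Fact (3) matches that background with agent = Bruno — refutes (ii).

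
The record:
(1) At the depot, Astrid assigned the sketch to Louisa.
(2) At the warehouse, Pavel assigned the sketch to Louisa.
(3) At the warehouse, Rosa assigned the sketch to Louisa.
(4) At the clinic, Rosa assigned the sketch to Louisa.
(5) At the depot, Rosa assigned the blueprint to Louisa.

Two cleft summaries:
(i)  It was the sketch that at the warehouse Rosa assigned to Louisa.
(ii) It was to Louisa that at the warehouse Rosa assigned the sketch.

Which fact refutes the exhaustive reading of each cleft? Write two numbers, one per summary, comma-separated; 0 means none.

0, 0

(i): focus "the sketch". No fact shares agent = Rosa, recipient = Louisa, setting = at the warehouse with a different thing. 0.
(ii): focus "Louisa". No fact shares agent = Rosa, thing = the sketch, setting = at the warehouse with a different recipient. 0.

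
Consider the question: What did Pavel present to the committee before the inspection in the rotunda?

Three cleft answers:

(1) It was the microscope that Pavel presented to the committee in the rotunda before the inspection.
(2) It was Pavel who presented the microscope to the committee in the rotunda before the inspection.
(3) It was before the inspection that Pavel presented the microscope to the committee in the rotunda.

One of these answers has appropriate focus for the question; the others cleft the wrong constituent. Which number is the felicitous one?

1

The question word "what" targets the direct object.
Option (1) clefts "the microscope" — that matches what the question asks about.
Option (2) clefts "Pavel" — the subject (agent), not what was asked.
Option (3) clefts "before the inspection" — the time, not what was asked.
So the congruent reply is (1).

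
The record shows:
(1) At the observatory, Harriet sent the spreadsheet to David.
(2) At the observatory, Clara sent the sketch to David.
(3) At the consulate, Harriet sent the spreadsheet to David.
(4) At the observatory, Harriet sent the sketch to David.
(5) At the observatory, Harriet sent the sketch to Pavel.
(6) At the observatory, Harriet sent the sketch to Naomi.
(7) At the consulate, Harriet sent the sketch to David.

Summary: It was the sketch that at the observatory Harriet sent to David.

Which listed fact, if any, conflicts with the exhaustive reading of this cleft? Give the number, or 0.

1

Focus of the cleft: "the sketch" (the thing). Presupposed background: same agent, recipient, setting (Harriet / David / at the observatory).
The exhaustive reading says no other thing fits that background.
But fact (1) also has same agent, recipient, setting (Harriet / David / at the observatory), with thing = the spreadsheet — so the exhaustive reading fails.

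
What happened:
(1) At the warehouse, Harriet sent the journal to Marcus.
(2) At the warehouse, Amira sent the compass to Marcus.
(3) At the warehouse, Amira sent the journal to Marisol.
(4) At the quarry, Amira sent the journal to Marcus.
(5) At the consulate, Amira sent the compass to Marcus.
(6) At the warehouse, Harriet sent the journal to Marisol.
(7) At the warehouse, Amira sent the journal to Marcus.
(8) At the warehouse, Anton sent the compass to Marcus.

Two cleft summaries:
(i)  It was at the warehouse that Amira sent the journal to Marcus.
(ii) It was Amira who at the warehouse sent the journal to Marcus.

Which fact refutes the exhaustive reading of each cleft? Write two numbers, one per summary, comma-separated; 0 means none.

4, 1

(i): focus "at the warehouse". Looking for same agent, thing, recipient (Amira / the journal / Marcus) with some other setting — fact (4) has at the quarry there. Refuted.
(ii): focus "Amira". Looking for same thing, recipient, setting (the journal / Marcus / at the warehouse) with some other agent — fact (1) has Harriet there. Refuted.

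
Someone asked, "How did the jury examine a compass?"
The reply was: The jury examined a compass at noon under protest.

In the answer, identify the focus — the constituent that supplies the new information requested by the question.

The wh-word "how" asks about the manner.
In the answer, "the jury" and "a compass" are given — repeated from the question.
"at noon" is also new, but it specifies the time, which is not what the question asks about — so it is not the focus.
The constituent filling the manner gap is "under protest"; that is the focus.

under protest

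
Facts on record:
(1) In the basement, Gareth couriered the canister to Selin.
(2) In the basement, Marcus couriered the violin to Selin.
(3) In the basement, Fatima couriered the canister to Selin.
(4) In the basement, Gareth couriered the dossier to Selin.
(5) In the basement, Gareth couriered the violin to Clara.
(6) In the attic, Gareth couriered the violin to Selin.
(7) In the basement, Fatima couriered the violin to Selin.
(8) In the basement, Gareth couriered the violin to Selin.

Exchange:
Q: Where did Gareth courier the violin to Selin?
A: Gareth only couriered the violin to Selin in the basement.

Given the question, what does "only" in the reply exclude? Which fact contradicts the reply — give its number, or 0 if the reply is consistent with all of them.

6

Answering "Where did ...?" puts focus on the setting — here, "in the basement".
"Only" then excludes alternative settings while the background — same agent, thing, recipient (Gareth / the violin / Selin) — is held fixed.
Fact (6) shares the background with a different setting (in the attic) — counterexample.
(Fact (1) would refute a reading with focus on the thing — but that is not what the question asks.)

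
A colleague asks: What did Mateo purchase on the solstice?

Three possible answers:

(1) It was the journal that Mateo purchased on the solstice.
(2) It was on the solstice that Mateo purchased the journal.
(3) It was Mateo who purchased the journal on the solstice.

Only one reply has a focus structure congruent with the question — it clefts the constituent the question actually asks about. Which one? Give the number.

1

The question word "what" targets the direct object.
Option (1) clefts "the journal" — that matches what the question asks about.
Option (2) clefts "on the solstice" — the time, not what was asked.
Option (3) clefts "Mateo" — the subject (agent), not what was asked.
So the congruent reply is (1).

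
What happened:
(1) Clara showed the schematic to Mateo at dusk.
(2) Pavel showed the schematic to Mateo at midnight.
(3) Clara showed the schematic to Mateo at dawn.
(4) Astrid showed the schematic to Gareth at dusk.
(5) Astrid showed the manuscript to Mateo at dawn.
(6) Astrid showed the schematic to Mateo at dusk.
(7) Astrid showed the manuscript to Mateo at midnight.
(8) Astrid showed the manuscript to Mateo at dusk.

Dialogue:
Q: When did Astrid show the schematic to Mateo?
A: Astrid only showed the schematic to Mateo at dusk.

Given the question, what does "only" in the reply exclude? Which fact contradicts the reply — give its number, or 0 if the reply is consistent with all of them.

0

Answering "When did ...?" puts focus on the setting — here, "at dusk".
"Only" then excludes alternative settings while the background — Astrid as agent and the schematic as thing and Mateo as recipient — is held fixed.
No listed fact shares that background with another setting. Nothing contradicts the reply.
(Fact (8) would refute a reading with focus on the thing — but that is not what the question asks.)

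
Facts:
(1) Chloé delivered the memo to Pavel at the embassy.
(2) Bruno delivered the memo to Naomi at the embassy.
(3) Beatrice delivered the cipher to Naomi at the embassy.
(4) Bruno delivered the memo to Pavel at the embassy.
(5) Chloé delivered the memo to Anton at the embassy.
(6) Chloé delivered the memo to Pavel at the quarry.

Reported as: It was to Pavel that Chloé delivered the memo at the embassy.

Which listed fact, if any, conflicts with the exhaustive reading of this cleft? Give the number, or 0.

5

Focus of the cleft: "Pavel" (the recipient). Presupposed background: agent = Chloé, thing = the memo, setting = at the embassy.
Exhaustivity: Pavel is the only recipient satisfying that background.
But fact (5) also has agent = Chloé, thing = the memo, setting = at the embassy, with recipient = Anton — so the exhaustive reading fails.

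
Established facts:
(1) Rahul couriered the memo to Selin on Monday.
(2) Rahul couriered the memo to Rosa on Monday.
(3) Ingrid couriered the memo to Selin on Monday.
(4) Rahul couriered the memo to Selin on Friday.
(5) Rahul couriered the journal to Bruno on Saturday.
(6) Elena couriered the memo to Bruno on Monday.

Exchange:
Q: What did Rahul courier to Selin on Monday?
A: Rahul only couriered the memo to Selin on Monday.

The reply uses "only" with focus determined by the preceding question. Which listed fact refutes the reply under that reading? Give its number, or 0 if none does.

0

The question "What did ...?" targets the thing, so in the reply the focus falls on "the memo".
"Only" then excludes alternative things while the background — agent = Rahul, recipient = Selin, setting = on Monday — is held fixed.
No fact keeps agent = Rahul, recipient = Selin, setting = on Monday while changing the thing; every other fact differs on something backgrounded. The reply stands.
(Fact (2) would refute a reading with focus on the recipient — but that is not what the question asks.)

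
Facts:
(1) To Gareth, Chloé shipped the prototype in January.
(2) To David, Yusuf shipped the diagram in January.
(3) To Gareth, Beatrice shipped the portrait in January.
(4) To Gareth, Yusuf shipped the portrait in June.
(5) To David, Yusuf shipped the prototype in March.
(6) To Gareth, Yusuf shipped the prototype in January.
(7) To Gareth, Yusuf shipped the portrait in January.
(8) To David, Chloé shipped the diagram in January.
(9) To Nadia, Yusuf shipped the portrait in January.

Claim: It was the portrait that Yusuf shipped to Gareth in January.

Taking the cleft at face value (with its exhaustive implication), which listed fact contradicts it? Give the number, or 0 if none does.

Focus of the cleft: "the portrait" (the thing). Presupposed background: same agent, recipient, setting (Yusuf / Gareth / in January).
Exhaustivity: the portrait is the only thing satisfying that background.
But fact (6) also has same agent, recipient, setting (Yusuf / Gareth / in January), with thing = the prototype — so the exhaustive reading fails.

6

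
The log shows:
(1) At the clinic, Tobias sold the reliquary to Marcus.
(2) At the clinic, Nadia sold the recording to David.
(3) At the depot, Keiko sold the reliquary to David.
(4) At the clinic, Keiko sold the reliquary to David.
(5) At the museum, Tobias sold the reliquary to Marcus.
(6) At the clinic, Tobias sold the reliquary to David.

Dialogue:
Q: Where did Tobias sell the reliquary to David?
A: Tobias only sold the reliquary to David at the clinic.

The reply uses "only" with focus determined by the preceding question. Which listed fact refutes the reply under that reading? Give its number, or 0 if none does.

The question "Where did ...?" targets the setting, so in the reply the focus falls on "at the clinic".
"Only" then excludes alternative settings while the background — agent = Tobias, thing = the reliquary, recipient = David — is held fixed.
No fact keeps agent = Tobias, thing = the reliquary, recipient = David while changing the setting; every other fact differs on something backgrounded. The reply stands.
(Fact (1) would refute a reading with focus on the recipient — but that is not what the question asks.)

0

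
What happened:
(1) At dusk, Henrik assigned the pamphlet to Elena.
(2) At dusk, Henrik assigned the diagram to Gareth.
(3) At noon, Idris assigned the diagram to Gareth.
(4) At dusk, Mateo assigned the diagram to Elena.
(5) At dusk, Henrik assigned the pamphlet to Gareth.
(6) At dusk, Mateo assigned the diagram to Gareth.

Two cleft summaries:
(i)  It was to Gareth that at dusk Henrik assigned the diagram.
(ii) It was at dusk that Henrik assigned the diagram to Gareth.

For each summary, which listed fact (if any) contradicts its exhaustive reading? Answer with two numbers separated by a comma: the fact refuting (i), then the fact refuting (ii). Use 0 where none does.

(i): focus "Gareth". No fact shares Henrik as agent and the diagram as thing and at dusk as setting with a different recipient. 0.
(ii): focus "at dusk". No fact shares Henrik as agent and the diagram as thing and Gareth as recipient with a different setting. 0.

0, 0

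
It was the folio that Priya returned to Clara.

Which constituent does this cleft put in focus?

the folio

In an it-cleft "It was X that/who ...", the clefted constituent X is the focus; the that/who-clause expresses the presupposed open proposition.
Here the focus is "the folio". The backgrounded (presupposed) material includes "Priya" and "to Clara".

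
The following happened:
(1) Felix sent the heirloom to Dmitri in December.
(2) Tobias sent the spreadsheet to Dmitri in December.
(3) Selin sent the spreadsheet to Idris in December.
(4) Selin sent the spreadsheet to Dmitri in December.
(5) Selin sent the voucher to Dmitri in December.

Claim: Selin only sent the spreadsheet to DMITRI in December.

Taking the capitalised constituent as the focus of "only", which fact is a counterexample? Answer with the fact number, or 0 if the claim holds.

3

The capitals mark "Dmitri" as focus. So "only" rules out other recipients, with the rest (same agent, thing, setting (Selin / the spreadsheet / in December)) as background.
Fact (3) shares the background but differs in recipient (Idris) — a counterexample.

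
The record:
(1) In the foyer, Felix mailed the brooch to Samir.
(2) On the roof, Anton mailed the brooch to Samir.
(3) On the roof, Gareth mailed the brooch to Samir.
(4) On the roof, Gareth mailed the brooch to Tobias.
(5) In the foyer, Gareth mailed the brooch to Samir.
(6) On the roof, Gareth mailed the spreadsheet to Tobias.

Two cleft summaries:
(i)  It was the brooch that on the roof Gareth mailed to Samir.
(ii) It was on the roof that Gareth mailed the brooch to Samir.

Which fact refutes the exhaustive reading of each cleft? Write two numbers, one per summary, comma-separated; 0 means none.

Summary (i) focuses "the brooch" (the thing); background same agent, recipient, setting (Gareth / Samir / on the roof). No fact matches that background with a different thing, so 0.
Summary (ii) focuses "on the roof" (the setting); background same agent, thing, recipient (Gareth / the brooch / Samir). Fact (5) matches that background with setting = in the foyer — refutes (ii).

0, 5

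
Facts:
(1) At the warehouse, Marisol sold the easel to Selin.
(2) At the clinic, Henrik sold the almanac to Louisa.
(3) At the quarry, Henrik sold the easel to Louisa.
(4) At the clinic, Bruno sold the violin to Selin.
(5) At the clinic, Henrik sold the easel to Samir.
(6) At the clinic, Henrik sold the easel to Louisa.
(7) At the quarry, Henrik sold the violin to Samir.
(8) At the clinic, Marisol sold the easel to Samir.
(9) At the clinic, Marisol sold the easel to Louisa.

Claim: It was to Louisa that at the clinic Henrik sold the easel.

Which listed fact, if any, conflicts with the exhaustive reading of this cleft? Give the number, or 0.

Focus of the cleft: "Louisa" (the recipient). Presupposed background: Henrik as agent and the easel as thing and at the clinic as setting.
Exhaustivity: Louisa is the only recipient satisfying that background.
Fact (5) shares the background but with recipient = Samir; exhaustivity is violated.

5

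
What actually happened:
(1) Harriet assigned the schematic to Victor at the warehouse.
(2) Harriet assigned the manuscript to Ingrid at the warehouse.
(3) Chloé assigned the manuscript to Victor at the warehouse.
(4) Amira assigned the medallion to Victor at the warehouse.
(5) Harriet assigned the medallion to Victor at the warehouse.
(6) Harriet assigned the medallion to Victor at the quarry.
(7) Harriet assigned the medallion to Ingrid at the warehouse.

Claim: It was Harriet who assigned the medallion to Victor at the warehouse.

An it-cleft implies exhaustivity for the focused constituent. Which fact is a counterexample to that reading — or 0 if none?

4

The cleft puts "Harriet" in focus and presupposes the open proposition with thing = the medallion, recipient = Victor, setting = at the warehouse.
Exhaustivity: Harriet is the only agent satisfying that background.
Fact (4) shares the background but with agent = Amira; exhaustivity is violated.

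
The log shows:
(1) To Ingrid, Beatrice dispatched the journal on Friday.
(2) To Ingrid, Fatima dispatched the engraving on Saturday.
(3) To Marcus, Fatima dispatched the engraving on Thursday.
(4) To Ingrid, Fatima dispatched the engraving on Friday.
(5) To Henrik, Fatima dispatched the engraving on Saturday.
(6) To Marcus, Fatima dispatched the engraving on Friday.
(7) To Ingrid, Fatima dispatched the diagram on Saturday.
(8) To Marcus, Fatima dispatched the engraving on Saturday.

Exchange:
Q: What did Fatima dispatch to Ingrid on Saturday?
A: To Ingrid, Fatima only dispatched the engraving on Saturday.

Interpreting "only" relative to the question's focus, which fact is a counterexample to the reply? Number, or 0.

The question "What did ...?" targets the thing, so in the reply the focus falls on "the engraving".
So "only" ranges over things; the rest (agent = Fatima, recipient = Ingrid, setting = on Saturday) is presupposed.
Fact (7) keeps agent = Fatima, recipient = Ingrid, setting = on Saturday but has thing = the diagram; that refutes the reply.
(Fact (5) would refute a reading with focus on the recipient — but that is not what the question asks.)

7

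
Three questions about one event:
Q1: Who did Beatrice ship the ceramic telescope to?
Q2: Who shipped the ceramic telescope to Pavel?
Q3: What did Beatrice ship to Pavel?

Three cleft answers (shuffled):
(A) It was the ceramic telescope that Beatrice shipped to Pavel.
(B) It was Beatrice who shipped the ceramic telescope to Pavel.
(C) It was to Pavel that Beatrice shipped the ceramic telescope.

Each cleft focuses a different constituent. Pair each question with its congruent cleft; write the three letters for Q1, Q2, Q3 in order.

Q1 asks about the recipient; cleft (C) focuses "to Pavel", which is the recipient — so Q1 → C.
Q2 asks about the subject (agent); cleft (B) focuses "Beatrice", which is the subject (agent) — so Q2 → B.
Q3 asks about the direct object; cleft (A) focuses "the ceramic telescope", which is the direct object — so Q3 → A.
Mapping: Q1→C, Q2→B, Q3→A.

CBA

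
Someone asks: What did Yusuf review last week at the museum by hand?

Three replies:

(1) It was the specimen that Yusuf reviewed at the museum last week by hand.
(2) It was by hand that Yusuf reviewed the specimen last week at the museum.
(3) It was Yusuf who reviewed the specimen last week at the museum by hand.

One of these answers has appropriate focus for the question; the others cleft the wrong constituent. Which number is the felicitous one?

1

The question word "what" targets the direct object.
Option (1) clefts "the specimen" — that matches what the question asks about.
Option (2) clefts "by hand" — the manner, not what was asked.
Option (3) clefts "Yusuf" — the subject (agent), not what was asked.
So the congruent reply is (1).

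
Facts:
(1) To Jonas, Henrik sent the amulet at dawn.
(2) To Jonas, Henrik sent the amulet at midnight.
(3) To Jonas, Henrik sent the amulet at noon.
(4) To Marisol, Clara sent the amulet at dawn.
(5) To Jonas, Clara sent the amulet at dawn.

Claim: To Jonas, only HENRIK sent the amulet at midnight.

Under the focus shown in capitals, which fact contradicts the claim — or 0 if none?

Focus (in capitals) is "Henrik" — the agent. "Only" excludes alternative agents while holding fixed same thing, recipient, setting (the amulet / Jonas / at midnight).
No fact matches same thing, recipient, setting (the amulet / Jonas / at midnight) with a different agent — every other fact differs on at least one backgrounded slot. So no fact refutes it.

0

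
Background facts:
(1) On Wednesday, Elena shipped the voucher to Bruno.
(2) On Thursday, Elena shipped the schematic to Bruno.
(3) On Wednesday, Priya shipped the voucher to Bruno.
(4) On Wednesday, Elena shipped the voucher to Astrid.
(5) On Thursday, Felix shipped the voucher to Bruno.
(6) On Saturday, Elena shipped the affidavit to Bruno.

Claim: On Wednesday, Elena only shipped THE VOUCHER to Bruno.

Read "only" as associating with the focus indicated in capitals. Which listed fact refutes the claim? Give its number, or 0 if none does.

The capitals mark "the voucher" as focus. So "only" rules out other things, with the rest (agent = Elena, recipient = Bruno, setting = on Wednesday) as background.
No fact matches agent = Elena, recipient = Bruno, setting = on Wednesday with a different thing — every other fact differs on at least one backgrounded slot. So no fact refutes it.

0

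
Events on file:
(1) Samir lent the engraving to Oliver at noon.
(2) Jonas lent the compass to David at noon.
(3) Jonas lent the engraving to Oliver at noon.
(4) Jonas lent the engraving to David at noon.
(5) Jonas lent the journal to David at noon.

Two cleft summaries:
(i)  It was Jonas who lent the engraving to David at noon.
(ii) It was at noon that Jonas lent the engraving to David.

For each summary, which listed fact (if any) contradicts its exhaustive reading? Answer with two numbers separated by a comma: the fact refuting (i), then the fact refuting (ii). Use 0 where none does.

0, 0

(i): focus "Jonas". No fact shares the engraving as thing and David as recipient and at noon as setting with a different agent. 0.
(ii): focus "at noon". No fact shares Jonas as agent and the engraving as thing and David as recipient with a different setting. 0.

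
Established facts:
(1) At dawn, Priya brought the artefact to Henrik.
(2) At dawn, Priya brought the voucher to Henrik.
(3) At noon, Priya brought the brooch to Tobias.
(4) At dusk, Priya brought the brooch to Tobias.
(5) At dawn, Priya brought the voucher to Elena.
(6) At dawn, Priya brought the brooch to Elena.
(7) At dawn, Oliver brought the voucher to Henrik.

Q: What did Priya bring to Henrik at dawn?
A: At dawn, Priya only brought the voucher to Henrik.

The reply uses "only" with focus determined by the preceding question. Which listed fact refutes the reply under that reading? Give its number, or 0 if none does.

Answering "What did ...?" puts focus on the thing — here, "the voucher".
So "only" ranges over things; the rest (agent = Priya, recipient = Henrik, setting = at dawn) is presupposed.
Fact (1) keeps agent = Priya, recipient = Henrik, setting = at dawn but has thing = the artefact; that refutes the reply.
(Fact (5) would refute a reading with focus on the recipient — but that is not what the question asks.)

1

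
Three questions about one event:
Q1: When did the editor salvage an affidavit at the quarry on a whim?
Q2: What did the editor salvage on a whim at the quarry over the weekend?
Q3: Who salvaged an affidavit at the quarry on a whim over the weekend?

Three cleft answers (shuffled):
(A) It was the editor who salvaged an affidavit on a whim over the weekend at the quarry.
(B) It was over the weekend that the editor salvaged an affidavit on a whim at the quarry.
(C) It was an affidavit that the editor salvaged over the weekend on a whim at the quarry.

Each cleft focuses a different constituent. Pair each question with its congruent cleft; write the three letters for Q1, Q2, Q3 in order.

Q1 asks about the time; cleft (B) focuses "over the weekend", which is the time — so Q1 → B.
Q2 asks about the direct object; cleft (C) focuses "an affidavit", which is the direct object — so Q2 → C.
Q3 asks about the subject (agent); cleft (A) focuses "the editor", which is the subject (agent) — so Q3 → A.
Mapping: Q1→B, Q2→C, Q3→A.

BCA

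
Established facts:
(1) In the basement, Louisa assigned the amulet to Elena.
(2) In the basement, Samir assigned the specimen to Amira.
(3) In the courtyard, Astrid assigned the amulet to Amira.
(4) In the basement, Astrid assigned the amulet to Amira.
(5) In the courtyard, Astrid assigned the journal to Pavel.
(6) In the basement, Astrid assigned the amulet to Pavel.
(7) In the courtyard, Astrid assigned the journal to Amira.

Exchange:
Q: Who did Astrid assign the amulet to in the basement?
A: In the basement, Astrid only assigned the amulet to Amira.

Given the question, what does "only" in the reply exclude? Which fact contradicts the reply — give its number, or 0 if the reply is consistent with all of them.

The question "Who did ... to ...?" targets the recipient, so in the reply the focus falls on "Amira".
So "only" ranges over recipients; the rest (same agent, thing, setting (Astrid / the amulet / in the basement)) is presupposed.
Fact (6) shares the background with a different recipient (Pavel) — counterexample.
(Fact (3) would refute a reading with focus on the setting — but that is not what the question asks.)

6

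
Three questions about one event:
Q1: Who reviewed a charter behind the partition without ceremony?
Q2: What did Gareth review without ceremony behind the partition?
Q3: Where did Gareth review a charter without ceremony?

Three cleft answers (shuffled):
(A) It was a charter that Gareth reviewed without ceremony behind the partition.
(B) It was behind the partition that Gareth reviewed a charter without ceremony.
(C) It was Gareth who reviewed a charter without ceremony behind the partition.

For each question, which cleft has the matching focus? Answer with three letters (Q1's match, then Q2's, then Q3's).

CAB

Q1 asks about the subject (agent); cleft (C) focuses "Gareth", which is the subject (agent) — so Q1 → C.
Q2 asks about the direct object; cleft (A) focuses "a charter", which is the direct object — so Q2 → A.
Q3 asks about the location; cleft (B) focuses "behind the partition", which is the location — so Q3 → B.
Mapping: Q1→C, Q2→A, Q3→B.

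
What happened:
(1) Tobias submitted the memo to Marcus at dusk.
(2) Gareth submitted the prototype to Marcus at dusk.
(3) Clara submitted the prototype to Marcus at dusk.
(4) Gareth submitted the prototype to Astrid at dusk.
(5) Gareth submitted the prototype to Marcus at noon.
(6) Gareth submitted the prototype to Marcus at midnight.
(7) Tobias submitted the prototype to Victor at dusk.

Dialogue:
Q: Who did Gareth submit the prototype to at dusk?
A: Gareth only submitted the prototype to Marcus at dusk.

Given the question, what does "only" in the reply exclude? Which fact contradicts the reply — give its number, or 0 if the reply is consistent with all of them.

4

Answering "Who did ... to ...?" puts focus on the recipient — here, "Marcus".
So "only" ranges over recipients; the rest (same agent, thing, setting (Gareth / the prototype / at dusk)) is presupposed.
Fact (4) shares the background with a different recipient (Astrid) — counterexample.
(Fact (5) would refute a reading with focus on the setting — but that is not what the question asks.)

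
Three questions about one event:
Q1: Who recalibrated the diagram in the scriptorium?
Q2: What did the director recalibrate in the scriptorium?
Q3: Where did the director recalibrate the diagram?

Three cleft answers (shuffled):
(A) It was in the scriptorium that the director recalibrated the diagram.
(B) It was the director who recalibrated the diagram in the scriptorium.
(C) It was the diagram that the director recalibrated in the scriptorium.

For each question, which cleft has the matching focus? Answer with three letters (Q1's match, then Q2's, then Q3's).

Q1 asks about the subject (agent); cleft (B) focuses "the director", which is the subject (agent) — so Q1 → B.
Q2 asks about the direct object; cleft (C) focuses "the diagram", which is the direct object — so Q2 → C.
Q3 asks about the location; cleft (A) focuses "in the scriptorium", which is the location — so Q3 → A.
Mapping: Q1→B, Q2→C, Q3→A.

BCA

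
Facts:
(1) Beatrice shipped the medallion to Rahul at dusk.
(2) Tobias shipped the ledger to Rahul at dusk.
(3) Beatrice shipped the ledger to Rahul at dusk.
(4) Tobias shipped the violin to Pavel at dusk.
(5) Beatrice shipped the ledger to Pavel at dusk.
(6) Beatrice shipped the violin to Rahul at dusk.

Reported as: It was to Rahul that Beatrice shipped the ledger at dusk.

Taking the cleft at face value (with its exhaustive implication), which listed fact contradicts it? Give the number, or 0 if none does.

5

The cleft puts "Rahul" in focus and presupposes the open proposition with same agent, thing, setting (Beatrice / the ledger / at dusk).
The exhaustive reading says no other recipient fits that background.
Fact (5) shares the background but with recipient = Pavel; exhaustivity is violated.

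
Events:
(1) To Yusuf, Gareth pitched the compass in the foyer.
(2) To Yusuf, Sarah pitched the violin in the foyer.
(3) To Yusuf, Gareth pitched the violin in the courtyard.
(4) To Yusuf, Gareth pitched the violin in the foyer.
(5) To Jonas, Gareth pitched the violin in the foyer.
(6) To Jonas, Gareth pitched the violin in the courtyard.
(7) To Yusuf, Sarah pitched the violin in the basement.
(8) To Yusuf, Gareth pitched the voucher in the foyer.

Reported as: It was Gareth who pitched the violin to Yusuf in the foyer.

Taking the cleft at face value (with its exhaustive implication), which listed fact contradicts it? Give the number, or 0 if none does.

2

Focus of the cleft: "Gareth" (the agent). Presupposed background: the violin as thing and Yusuf as recipient and in the foyer as setting.
The exhaustive reading says no other agent fits that background.
But fact (2) also has the violin as thing and Yusuf as recipient and in the foyer as setting, with agent = Sarah — so the exhaustive reading fails.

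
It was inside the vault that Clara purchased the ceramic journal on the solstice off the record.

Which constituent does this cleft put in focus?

In an it-cleft "It was X that/who ...", the clefted constituent X is the focus; the that/who-clause expresses the presupposed open proposition.
Here the focus is "inside the vault". The backgrounded (presupposed) material includes "Clara", "the ceramic journal", "on the solstice" and "off the record".

inside the vault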